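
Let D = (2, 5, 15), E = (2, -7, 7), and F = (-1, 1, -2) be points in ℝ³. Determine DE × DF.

(172, 24, -36)

DE = (0, -12, -8)
DF = (-3, -4, -17)
i: (-12)·(-17) - (-8)·(-4) = 204 - 32 = 172
j: (-8)·(-3) - 0·(-17) = 24 - 0 = 24
k: 0·(-4) - (-12)·(-3) = 0 - 36 = -36
DE × DF = (172, 24, -36)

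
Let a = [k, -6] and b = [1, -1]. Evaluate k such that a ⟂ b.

-6

a · b = k·1 + (-6)·(-1) = 6 + 1k
Set equal to 0: 1k = -6, so k = -6.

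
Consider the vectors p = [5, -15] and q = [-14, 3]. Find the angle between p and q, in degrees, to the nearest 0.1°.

p · q = 5·(-14) + (-15)·3 = -70 - 45 = -115
|p|² = 25 + 225 = 250,  |p| = √250 ≈ 15.811388
|q|² = 196 + 9 = 205,  |q| = √205 ≈ 14.317821
cos θ = -115 / (15.811388 · 14.317821) ≈ -0.50799
θ = arccos(-0.50799) ≈ 120.5°

120.5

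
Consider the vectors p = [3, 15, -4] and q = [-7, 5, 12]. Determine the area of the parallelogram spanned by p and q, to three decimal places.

i: 15·12 - (-4)·5 = 180 - (-20) = 200
j: (-4)·(-7) - 3·12 = 28 - 36 = -8
k: 3·5 - 15·(-7) = 15 - (-105) = 120
p × q = (200, -8, 120)
|p × q| = √(200² + (-8)² + 120²) = √54464 ≈ 233.3752

233.375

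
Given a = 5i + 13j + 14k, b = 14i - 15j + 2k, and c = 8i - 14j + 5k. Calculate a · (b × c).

-2001

b × c:
i: (-15)·5 - 2·(-14) = -75 - (-28) = -47
j: 2·8 - 14·5 = 16 - 70 = -54
k: 14·(-14) - (-15)·8 = -196 - (-120) = -76
b × c = (-47, -54, -76)
a · (b × c) = 5·(-47) + 13·(-54) + 14·(-76) = -235 - 702 - 1064 = -2001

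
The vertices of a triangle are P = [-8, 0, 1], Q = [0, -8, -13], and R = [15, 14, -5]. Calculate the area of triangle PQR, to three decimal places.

PQ = (8, -8, -14),  PR = (23, 14, -6)
i: (-8)·(-6) - (-14)·14 = 48 - (-196) = 244
j: (-14)·23 - 8·(-6) = -322 - (-48) = -274
k: 8·14 - (-8)·23 = 112 - (-184) = 296
PQ × PR = (244, -274, 296)
|PQ × PR| = √222228 ≈ 471.4106
area = ½ · 471.4106 ≈ 235.705

235.705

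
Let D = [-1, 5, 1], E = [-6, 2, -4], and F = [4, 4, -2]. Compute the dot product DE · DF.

-7

DE = E − D = (-5, -3, -5)
DF = F − D = (5, -1, -3)
DE · DF = (-5)·5 + (-3)·(-1) + (-5)·(-3) = -25 + 3 + 15 = -7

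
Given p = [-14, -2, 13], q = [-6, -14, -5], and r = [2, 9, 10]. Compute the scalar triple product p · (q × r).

892

q × r:
i: (-14)·10 - (-5)·9 = -140 - (-45) = -95
j: (-5)·2 - (-6)·10 = -10 - (-60) = 50
k: (-6)·9 - (-14)·2 = -54 - (-28) = -26
q × r = (-95, 50, -26)
p · (q × r) = (-14)·(-95) + (-2)·50 + 13·(-26) = 1330 - 100 - 338 = 892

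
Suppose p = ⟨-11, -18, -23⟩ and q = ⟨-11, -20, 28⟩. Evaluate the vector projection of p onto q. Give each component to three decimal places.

p · q = (-11)·(-11) + (-18)·(-20) + (-23)·28 = 121 + 360 - 644 = -163
|q|² = 121 + 400 + 784 = 1305
proj_q p = (-163/1305) · (-11, -20, 28) ≈ (1.374, 2.498, -3.497)

(1.374, 2.498, -3.497)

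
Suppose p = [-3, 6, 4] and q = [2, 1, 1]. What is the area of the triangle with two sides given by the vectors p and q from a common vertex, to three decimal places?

i: 6·1 - 4·1 = 6 - 4 = 2
j: 4·2 - (-3)·1 = 8 - (-3) = 11
k: (-3)·1 - 6·2 = -3 - 12 = -15
p × q = (2, 11, -15)
|p × q| = √(2² + 11² + (-15)²) = √350 ≈ 18.7083
area = ½ · 18.7083 ≈ 9.354

9.354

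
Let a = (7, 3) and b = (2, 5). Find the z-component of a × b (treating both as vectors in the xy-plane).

7·5 - 3·2 = 35 - 6 = 29

29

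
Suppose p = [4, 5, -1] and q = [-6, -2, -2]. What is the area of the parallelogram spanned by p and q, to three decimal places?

i: 5·(-2) - (-1)·(-2) = -10 - 2 = -12
j: (-1)·(-6) - 4·(-2) = 6 - (-8) = 14
k: 4·(-2) - 5·(-6) = -8 - (-30) = 22
p × q = (-12, 14, 22)
|p × q| = √((-12)² + 14² + 22²) = √824 ≈ 28.7054

28.705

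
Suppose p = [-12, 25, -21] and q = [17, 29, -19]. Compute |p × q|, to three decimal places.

i: 25·(-19) - (-21)·29 = -475 - (-609) = 134
j: (-21)·17 - (-12)·(-19) = -357 - 228 = -585
k: (-12)·29 - 25·17 = -348 - 425 = -773
p × q = (134, -585, -773)
|p × q| = √(134² + (-585)² + (-773)²) = √957710 ≈ 978.6266

978.627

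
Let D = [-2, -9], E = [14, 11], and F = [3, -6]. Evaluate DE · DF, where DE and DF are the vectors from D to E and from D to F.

140

DE = E − D = (16, 20)
DF = F − D = (5, 3)
DE · DF = 16·5 + 20·3 = 80 + 60 = 140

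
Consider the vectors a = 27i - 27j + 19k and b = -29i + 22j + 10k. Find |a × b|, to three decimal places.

1087.707

i: (-27)·10 - 19·22 = -270 - 418 = -688
j: 19·(-29) - 27·10 = -551 - 270 = -821
k: 27·22 - (-27)·(-29) = 594 - 783 = -189
a × b = (-688, -821, -189)
|a × b| = √((-688)² + (-821)² + (-189)²) = √1183106 ≈ 1087.7068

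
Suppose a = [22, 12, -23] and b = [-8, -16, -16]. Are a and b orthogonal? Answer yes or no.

yes

a · b = 22·(-8) + 12·(-16) + (-23)·(-16) = -176 - 192 + 368 = 0
Zero, so the vectors are orthogonal.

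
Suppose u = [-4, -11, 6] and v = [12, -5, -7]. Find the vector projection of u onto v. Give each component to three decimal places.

(-1.927, 0.803, 1.124)

u · v = (-4)·12 + (-11)·(-5) + 6·(-7) = -48 + 55 - 42 = -35
|v|² = 144 + 25 + 49 = 218
proj_v u = (-35/218) · (12, -5, -7) ≈ (-1.927, 0.803, 1.124)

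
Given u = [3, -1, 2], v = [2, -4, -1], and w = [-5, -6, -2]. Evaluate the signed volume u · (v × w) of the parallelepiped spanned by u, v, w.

v × w:
i: (-4)·(-2) - (-1)·(-6) = 8 - 6 = 2
j: (-1)·(-5) - 2·(-2) = 5 - (-4) = 9
k: 2·(-6) - (-4)·(-5) = -12 - 20 = -32
v × w = (2, 9, -32)
u · (v × w) = 3·2 + (-1)·9 + 2·(-32) = 6 - 9 - 64 = -67

-67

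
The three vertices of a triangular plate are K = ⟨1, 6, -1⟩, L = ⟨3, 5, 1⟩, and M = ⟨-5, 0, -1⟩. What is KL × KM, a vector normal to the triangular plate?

KL = (2, -1, 2)
KM = (-6, -6, 0)
i: (-1)·0 - 2·(-6) = 0 - (-12) = 12
j: 2·(-6) - 2·0 = -12 - 0 = -12
k: 2·(-6) - (-1)·(-6) = -12 - 6 = -18
KL × KM = (12, -12, -18)

(12, -12, -18)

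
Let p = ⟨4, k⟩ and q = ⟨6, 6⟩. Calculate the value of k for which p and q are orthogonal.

p · q = 4·6 + k·6 = 24 + 6k
Set equal to 0: 6k = -24, so k = -4.

-4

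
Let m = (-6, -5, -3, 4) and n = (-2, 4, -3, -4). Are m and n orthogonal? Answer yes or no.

no

m · n = (-6)·(-2) + (-5)·4 + (-3)·(-3) + 4·(-4) = 12 - 20 + 9 - 16 = -15
Nonzero, so the vectors are not orthogonal.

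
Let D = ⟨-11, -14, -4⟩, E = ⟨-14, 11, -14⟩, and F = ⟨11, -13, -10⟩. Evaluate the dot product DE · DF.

19

DE = E − D = (-3, 25, -10)
DF = F − D = (22, 1, -6)
DE · DF = (-3)·22 + 25·1 + (-10)·(-6) = -66 + 25 + 60 = 19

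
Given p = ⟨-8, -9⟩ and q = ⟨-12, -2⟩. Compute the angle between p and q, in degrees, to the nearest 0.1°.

38.9

p · q = (-8)·(-12) + (-9)·(-2) = 96 + 18 = 114
|p|² = 64 + 81 = 145,  |p| = √145 ≈ 12.041595
|q|² = 144 + 4 = 148,  |q| = √148 ≈ 12.165525
cos θ = 114 / (12.041595 · 12.165525) ≈ 0.77820
θ = arccos(0.77820) ≈ 38.9°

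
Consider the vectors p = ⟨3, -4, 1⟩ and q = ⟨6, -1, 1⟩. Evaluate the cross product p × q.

i: (-4)·1 - 1·(-1) = -4 - (-1) = -3
j: 1·6 - 3·1 = 6 - 3 = 3
k: 3·(-1) - (-4)·6 = -3 - (-24) = 21
p × q = (-3, 3, 21)

(-3, 3, 21)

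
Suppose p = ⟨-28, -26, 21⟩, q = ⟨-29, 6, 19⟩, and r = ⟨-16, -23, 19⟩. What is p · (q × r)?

-5827

q × r:
i: 6·19 - 19·(-23) = 114 - (-437) = 551
j: 19·(-16) - (-29)·19 = -304 - (-551) = 247
k: (-29)·(-23) - 6·(-16) = 667 - (-96) = 763
q × r = (551, 247, 763)
p · (q × r) = (-28)·551 + (-26)·247 + 21·763 = -15428 - 6422 + 16023 = -5827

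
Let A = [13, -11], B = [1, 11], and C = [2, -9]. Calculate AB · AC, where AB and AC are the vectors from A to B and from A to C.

AB = B − A = (-12, 22)
AC = C − A = (-11, 2)
AB · AC = (-12)·(-11) + 22·2 = 132 + 44 = 176

176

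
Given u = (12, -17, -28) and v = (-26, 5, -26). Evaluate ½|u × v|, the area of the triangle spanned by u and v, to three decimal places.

625.749

i: (-17)·(-26) - (-28)·5 = 442 - (-140) = 582
j: (-28)·(-26) - 12·(-26) = 728 - (-312) = 1040
k: 12·5 - (-17)·(-26) = 60 - 442 = -382
u × v = (582, 1040, -382)
|u × v| = √(582² + 1040² + (-382)²) = √1566248 ≈ 1251.4983
area = ½ · 1251.4983 ≈ 625.749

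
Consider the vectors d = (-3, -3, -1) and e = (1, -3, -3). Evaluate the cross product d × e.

(6, -10, 12)

i: (-3)·(-3) - (-1)·(-3) = 9 - 3 = 6
j: (-1)·1 - (-3)·(-3) = -1 - 9 = -10
k: (-3)·(-3) - (-3)·1 = 9 - (-3) = 12
d × e = (6, -10, 12)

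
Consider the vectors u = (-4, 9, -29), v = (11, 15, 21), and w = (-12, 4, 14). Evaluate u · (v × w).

-10654

v × w:
i: 15·14 - 21·4 = 210 - 84 = 126
j: 21·(-12) - 11·14 = -252 - 154 = -406
k: 11·4 - 15·(-12) = 44 - (-180) = 224
v × w = (126, -406, 224)
u · (v × w) = (-4)·126 + 9·(-406) + (-29)·224 = -504 - 3654 - 6496 = -10654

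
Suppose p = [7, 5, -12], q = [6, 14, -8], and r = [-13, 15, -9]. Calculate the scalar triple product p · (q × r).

q × r:
i: 14·(-9) - (-8)·15 = -126 - (-120) = -6
j: (-8)·(-13) - 6·(-9) = 104 - (-54) = 158
k: 6·15 - 14·(-13) = 90 - (-182) = 272
q × r = (-6, 158, 272)
p · (q × r) = 7·(-6) + 5·158 + (-12)·272 = -42 + 790 - 3264 = -2516

-2516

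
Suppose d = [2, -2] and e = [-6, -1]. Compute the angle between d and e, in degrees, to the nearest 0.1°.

125.5

d · e = 2·(-6) + (-2)·(-1) = -12 + 2 = -10
|d|² = 4 + 4 = 8,  |d| = √8 ≈ 2.828427
|e|² = 36 + 1 = 37,  |e| = √37 ≈ 6.082763
cos θ = -10 / (2.828427 · 6.082763) ≈ -0.58124
θ = arccos(-0.58124) ≈ 125.5°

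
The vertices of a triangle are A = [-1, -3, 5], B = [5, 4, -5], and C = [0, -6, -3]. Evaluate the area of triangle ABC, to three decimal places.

48.644

AB = (6, 7, -10),  AC = (1, -3, -8)
i: 7·(-8) - (-10)·(-3) = -56 - 30 = -86
j: (-10)·1 - 6·(-8) = -10 - (-48) = 38
k: 6·(-3) - 7·1 = -18 - 7 = -25
AB × AC = (-86, 38, -25)
|AB × AC| = √9465 ≈ 97.2882
area = ½ · 97.2882 ≈ 48.644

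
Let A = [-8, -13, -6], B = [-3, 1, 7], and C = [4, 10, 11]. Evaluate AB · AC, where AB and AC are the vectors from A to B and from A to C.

AB = B − A = (5, 14, 13)
AC = C − A = (12, 23, 17)
AB · AC = 5·12 + 14·23 + 13·17 = 60 + 322 + 221 = 603

603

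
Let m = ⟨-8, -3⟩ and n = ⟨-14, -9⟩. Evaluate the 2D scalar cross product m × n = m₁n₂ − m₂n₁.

(-8)·(-9) - (-3)·(-14) = 72 - 42 = 30

30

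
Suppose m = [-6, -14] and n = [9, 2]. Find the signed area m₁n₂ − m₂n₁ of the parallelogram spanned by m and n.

(-6)·2 - (-14)·9 = -12 - (-126) = 114

114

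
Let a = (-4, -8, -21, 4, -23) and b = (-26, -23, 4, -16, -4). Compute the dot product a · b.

232

a · b = (-4)·(-26) + (-8)·(-23) + (-21)·4 + 4·(-16) + (-23)·(-4) = 104 + 184 - 84 - 64 + 92 = 232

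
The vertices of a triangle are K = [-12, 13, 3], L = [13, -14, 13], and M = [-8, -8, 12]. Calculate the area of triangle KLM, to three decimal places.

228.694

KL = (25, -27, 10),  KM = (4, -21, 9)
i: (-27)·9 - 10·(-21) = -243 - (-210) = -33
j: 10·4 - 25·9 = 40 - 225 = -185
k: 25·(-21) - (-27)·4 = -525 - (-108) = -417
KL × KM = (-33, -185, -417)
|KL × KM| = √209203 ≈ 457.3871
area = ½ · 457.3871 ≈ 228.694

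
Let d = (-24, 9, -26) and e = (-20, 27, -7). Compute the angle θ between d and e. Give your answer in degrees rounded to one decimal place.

d · e = (-24)·(-20) + 9·27 + (-26)·(-7) = 480 + 243 + 182 = 905
|d|² = 576 + 81 + 676 = 1333,  |d| = √1333 ≈ 36.510273
|e|² = 400 + 729 + 49 = 1178,  |e| = √1178 ≈ 34.322005
cos θ = 905 / (36.510273 · 34.322005) ≈ 0.72221
θ = arccos(0.72221) ≈ 43.8°

43.8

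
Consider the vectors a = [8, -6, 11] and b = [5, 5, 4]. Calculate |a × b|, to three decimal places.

108.028

i: (-6)·4 - 11·5 = -24 - 55 = -79
j: 11·5 - 8·4 = 55 - 32 = 23
k: 8·5 - (-6)·5 = 40 - (-30) = 70
a × b = (-79, 23, 70)
|a × b| = √((-79)² + 23² + 70²) = √11670 ≈ 108.0278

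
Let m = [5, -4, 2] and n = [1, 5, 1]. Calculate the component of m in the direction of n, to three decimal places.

-2.502

m · n = 5·1 + (-4)·5 + 2·1 = 5 - 20 + 2 = -13
|n| = √(1 + 25 + 1) = √27 ≈ 5.1962
comp_n m = -13 / √27 ≈ -2.502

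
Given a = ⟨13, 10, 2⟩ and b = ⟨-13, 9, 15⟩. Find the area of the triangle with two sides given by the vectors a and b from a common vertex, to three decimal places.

178.377

i: 10·15 - 2·9 = 150 - 18 = 132
j: 2·(-13) - 13·15 = -26 - 195 = -221
k: 13·9 - 10·(-13) = 117 - (-130) = 247
a × b = (132, -221, 247)
|a × b| = √(132² + (-221)² + 247²) = √127274 ≈ 356.7548
area = ½ · 356.7548 ≈ 178.377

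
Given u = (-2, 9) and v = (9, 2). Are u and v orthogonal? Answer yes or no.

yes

u · v = (-2)·9 + 9·2 = -18 + 18 = 0
Zero, so the vectors are orthogonal.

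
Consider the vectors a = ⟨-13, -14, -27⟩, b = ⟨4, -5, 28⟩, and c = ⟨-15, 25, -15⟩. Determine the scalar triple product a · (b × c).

b × c:
i: (-5)·(-15) - 28·25 = 75 - 700 = -625
j: 28·(-15) - 4·(-15) = -420 - (-60) = -360
k: 4·25 - (-5)·(-15) = 100 - 75 = 25
b × c = (-625, -360, 25)
a · (b × c) = (-13)·(-625) + (-14)·(-360) + (-27)·25 = 8125 + 5040 - 675 = 12490

12490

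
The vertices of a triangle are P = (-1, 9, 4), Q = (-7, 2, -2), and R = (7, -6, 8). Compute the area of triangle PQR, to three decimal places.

PQ = (-6, -7, -6),  PR = (8, -15, 4)
i: (-7)·4 - (-6)·(-15) = -28 - 90 = -118
j: (-6)·8 - (-6)·4 = -48 - (-24) = -24
k: (-6)·(-15) - (-7)·8 = 90 - (-56) = 146
PQ × PR = (-118, -24, 146)
|PQ × PR| = √35816 ≈ 189.2512
area = ½ · 189.2512 ≈ 94.626

94.626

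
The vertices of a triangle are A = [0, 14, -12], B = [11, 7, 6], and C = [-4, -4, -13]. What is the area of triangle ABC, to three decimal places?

AB = (11, -7, 18),  AC = (-4, -18, -1)
i: (-7)·(-1) - 18·(-18) = 7 - (-324) = 331
j: 18·(-4) - 11·(-1) = -72 - (-11) = -61
k: 11·(-18) - (-7)·(-4) = -198 - 28 = -226
AB × AC = (331, -61, -226)
|AB × AC| = √164358 ≈ 405.4109
area = ½ · 405.4109 ≈ 202.705

202.705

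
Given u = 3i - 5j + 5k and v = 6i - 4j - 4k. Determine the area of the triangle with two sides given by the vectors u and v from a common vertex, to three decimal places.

i: (-5)·(-4) - 5·(-4) = 20 - (-20) = 40
j: 5·6 - 3·(-4) = 30 - (-12) = 42
k: 3·(-4) - (-5)·6 = -12 - (-30) = 18
u × v = (40, 42, 18)
|u × v| = √(40² + 42² + 18²) = √3688 ≈ 60.7289
area = ½ · 60.7289 ≈ 30.364

30.364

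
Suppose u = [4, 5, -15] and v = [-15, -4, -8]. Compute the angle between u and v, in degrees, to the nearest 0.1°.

u · v = 4·(-15) + 5·(-4) + (-15)·(-8) = -60 - 20 + 120 = 40
|u|² = 16 + 25 + 225 = 266,  |u| = √266 ≈ 16.309506
|v|² = 225 + 16 + 64 = 305,  |v| = √305 ≈ 17.464249
cos θ = 40 / (16.309506 · 17.464249) ≈ 0.14043
θ = arccos(0.14043) ≈ 81.9°

81.9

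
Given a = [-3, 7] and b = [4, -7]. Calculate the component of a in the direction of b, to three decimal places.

-7.566

a · b = (-3)·4 + 7·(-7) = -12 - 49 = -61
|b| = √(16 + 49) = √65 ≈ 8.0623
comp_b a = -61 / √65 ≈ -7.566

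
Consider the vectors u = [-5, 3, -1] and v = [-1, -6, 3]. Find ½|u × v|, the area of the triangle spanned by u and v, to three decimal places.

i: 3·3 - (-1)·(-6) = 9 - 6 = 3
j: (-1)·(-1) - (-5)·3 = 1 - (-15) = 16
k: (-5)·(-6) - 3·(-1) = 30 - (-3) = 33
u × v = (3, 16, 33)
|u × v| = √(3² + 16² + 33²) = √1354 ≈ 36.7967
area = ½ · 36.7967 ≈ 18.398

18.398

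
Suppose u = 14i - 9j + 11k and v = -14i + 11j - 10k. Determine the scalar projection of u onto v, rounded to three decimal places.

u · v = 14·(-14) + (-9)·11 + 11·(-10) = -196 - 99 - 110 = -405
|v| = √(196 + 121 + 100) = √417 ≈ 20.4206
comp_v u = -405 / √417 ≈ -19.833

-19.833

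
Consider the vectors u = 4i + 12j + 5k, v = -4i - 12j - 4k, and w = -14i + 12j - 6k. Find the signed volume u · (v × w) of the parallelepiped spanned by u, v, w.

v × w:
i: (-12)·(-6) - (-4)·12 = 72 - (-48) = 120
j: (-4)·(-14) - (-4)·(-6) = 56 - 24 = 32
k: (-4)·12 - (-12)·(-14) = -48 - 168 = -216
v × w = (120, 32, -216)
u · (v × w) = 4·120 + 12·32 + 5·(-216) = 480 + 384 - 1080 = -216

-216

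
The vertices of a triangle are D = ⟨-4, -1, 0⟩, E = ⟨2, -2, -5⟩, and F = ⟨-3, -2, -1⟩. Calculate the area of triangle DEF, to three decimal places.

DE = (6, -1, -5),  DF = (1, -1, -1)
i: (-1)·(-1) - (-5)·(-1) = 1 - 5 = -4
j: (-5)·1 - 6·(-1) = -5 - (-6) = 1
k: 6·(-1) - (-1)·1 = -6 - (-1) = -5
DE × DF = (-4, 1, -5)
|DE × DF| = √42 ≈ 6.4807
area = ½ · 6.4807 ≈ 3.240

3.240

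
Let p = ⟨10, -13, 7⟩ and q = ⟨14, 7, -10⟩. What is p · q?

-21

p · q = 10·14 + (-13)·7 + 7·(-10) = 140 - 91 - 70 = -21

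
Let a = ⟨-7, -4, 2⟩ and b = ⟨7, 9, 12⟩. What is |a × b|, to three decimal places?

123.227

i: (-4)·12 - 2·9 = -48 - 18 = -66
j: 2·7 - (-7)·12 = 14 - (-84) = 98
k: (-7)·9 - (-4)·7 = -63 - (-28) = -35
a × b = (-66, 98, -35)
|a × b| = √((-66)² + 98² + (-35)²) = √15185 ≈ 123.2274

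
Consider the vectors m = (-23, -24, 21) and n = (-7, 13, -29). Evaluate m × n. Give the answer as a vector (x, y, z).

(423, -814, -467)

i: (-24)·(-29) - 21·13 = 696 - 273 = 423
j: 21·(-7) - (-23)·(-29) = -147 - 667 = -814
k: (-23)·13 - (-24)·(-7) = -299 - 168 = -467
m × n = (423, -814, -467)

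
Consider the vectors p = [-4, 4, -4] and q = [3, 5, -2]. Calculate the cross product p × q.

(12, -20, -32)

i: 4·(-2) - (-4)·5 = -8 - (-20) = 12
j: (-4)·3 - (-4)·(-2) = -12 - 8 = -20
k: (-4)·5 - 4·3 = -20 - 12 = -32
p × q = (12, -20, -32)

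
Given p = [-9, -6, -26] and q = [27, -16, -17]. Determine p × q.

(-314, -855, 306)

i: (-6)·(-17) - (-26)·(-16) = 102 - 416 = -314
j: (-26)·27 - (-9)·(-17) = -702 - 153 = -855
k: (-9)·(-16) - (-6)·27 = 144 - (-162) = 306
p × q = (-314, -855, 306)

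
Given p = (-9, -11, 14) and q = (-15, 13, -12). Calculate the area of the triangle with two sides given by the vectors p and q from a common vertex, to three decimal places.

i: (-11)·(-12) - 14·13 = 132 - 182 = -50
j: 14·(-15) - (-9)·(-12) = -210 - 108 = -318
k: (-9)·13 - (-11)·(-15) = -117 - 165 = -282
p × q = (-50, -318, -282)
|p × q| = √((-50)² + (-318)² + (-282)²) = √183148 ≈ 427.9579
area = ½ · 427.9579 ≈ 213.979

213.979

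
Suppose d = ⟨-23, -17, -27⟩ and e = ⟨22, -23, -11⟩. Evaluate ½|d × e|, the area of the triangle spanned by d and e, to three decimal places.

i: (-17)·(-11) - (-27)·(-23) = 187 - 621 = -434
j: (-27)·22 - (-23)·(-11) = -594 - 253 = -847
k: (-23)·(-23) - (-17)·22 = 529 - (-374) = 903
d × e = (-434, -847, 903)
|d × e| = √((-434)² + (-847)² + 903²) = √1721174 ≈ 1311.9352
area = ½ · 1311.9352 ≈ 655.968

655.968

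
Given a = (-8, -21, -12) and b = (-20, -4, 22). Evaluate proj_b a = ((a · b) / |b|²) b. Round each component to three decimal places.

a · b = (-8)·(-20) + (-21)·(-4) + (-12)·22 = 160 + 84 - 264 = -20
|b|² = 400 + 16 + 484 = 900
proj_b a = (-20/900) · (-20, -4, 22) ≈ (0.444, 0.089, -0.489)

(0.444, 0.089, -0.489)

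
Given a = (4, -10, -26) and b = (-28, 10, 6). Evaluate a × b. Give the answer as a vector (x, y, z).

i: (-10)·6 - (-26)·10 = -60 - (-260) = 200
j: (-26)·(-28) - 4·6 = 728 - 24 = 704
k: 4·10 - (-10)·(-28) = 40 - 280 = -240
a × b = (200, 704, -240)

(200, 704, -240)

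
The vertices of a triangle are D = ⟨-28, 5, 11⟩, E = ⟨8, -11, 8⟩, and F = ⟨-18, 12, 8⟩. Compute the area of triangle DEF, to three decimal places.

DE = (36, -16, -3),  DF = (10, 7, -3)
i: (-16)·(-3) - (-3)·7 = 48 - (-21) = 69
j: (-3)·10 - 36·(-3) = -30 - (-108) = 78
k: 36·7 - (-16)·10 = 252 - (-160) = 412
DE × DF = (69, 78, 412)
|DE × DF| = √180589 ≈ 424.9576
area = ½ · 424.9576 ≈ 212.479

212.479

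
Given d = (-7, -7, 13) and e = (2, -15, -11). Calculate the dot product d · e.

-52

d · e = (-7)·2 + (-7)·(-15) + 13·(-11) = -14 + 105 - 143 = -52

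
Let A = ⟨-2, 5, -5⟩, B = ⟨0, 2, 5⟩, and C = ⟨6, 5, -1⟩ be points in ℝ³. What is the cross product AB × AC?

(-12, 72, 24)

AB = (2, -3, 10)
AC = (8, 0, 4)
i: (-3)·4 - 10·0 = -12 - 0 = -12
j: 10·8 - 2·4 = 80 - 8 = 72
k: 2·0 - (-3)·8 = 0 - (-24) = 24
AB × AC = (-12, 72, 24)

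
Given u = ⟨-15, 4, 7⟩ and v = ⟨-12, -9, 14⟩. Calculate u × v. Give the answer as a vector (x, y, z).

(119, 126, 183)

i: 4·14 - 7·(-9) = 56 - (-63) = 119
j: 7·(-12) - (-15)·14 = -84 - (-210) = 126
k: (-15)·(-9) - 4·(-12) = 135 - (-48) = 183
u × v = (119, 126, 183)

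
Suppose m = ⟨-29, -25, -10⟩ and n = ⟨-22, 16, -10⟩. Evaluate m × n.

i: (-25)·(-10) - (-10)·16 = 250 - (-160) = 410
j: (-10)·(-22) - (-29)·(-10) = 220 - 290 = -70
k: (-29)·16 - (-25)·(-22) = -464 - 550 = -1014
m × n = (410, -70, -1014)

(410, -70, -1014)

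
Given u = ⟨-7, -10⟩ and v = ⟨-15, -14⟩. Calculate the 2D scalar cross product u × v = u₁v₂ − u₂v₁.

-52

(-7)·(-14) - (-10)·(-15) = 98 - 150 = -52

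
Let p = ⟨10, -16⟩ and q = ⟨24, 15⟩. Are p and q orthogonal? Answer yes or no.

p · q = 10·24 + (-16)·15 = 240 - 240 = 0
Zero, so the vectors are orthogonal.

yes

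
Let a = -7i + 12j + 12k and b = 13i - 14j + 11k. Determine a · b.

-127

a · b = (-7)·13 + 12·(-14) + 12·11 = -91 - 168 + 132 = -127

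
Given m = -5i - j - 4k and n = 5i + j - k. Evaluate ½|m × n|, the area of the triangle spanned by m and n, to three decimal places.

12.748

i: (-1)·(-1) - (-4)·1 = 1 - (-4) = 5
j: (-4)·5 - (-5)·(-1) = -20 - 5 = -25
k: (-5)·1 - (-1)·5 = -5 - (-5) = 0
m × n = (5, -25, 0)
|m × n| = √(5² + (-25)² + 0²) = √650 ≈ 25.4951
area = ½ · 25.4951 ≈ 12.748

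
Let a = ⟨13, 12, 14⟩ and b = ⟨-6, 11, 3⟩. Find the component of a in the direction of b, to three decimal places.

7.451

a · b = 13·(-6) + 12·11 + 14·3 = -78 + 132 + 42 = 96
|b| = √(36 + 121 + 9) = √166 ≈ 12.8841
comp_b a = 96 / √166 ≈ 7.451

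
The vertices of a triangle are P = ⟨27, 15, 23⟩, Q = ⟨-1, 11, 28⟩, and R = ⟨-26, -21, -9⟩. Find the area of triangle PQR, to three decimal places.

PQ = (-28, -4, 5),  PR = (-53, -36, -32)
i: (-4)·(-32) - 5·(-36) = 128 - (-180) = 308
j: 5·(-53) - (-28)·(-32) = -265 - 896 = -1161
k: (-28)·(-36) - (-4)·(-53) = 1008 - 212 = 796
PQ × PR = (308, -1161, 796)
|PQ × PR| = √2076401 ≈ 1440.9722
area = ½ · 1440.9722 ≈ 720.486

720.486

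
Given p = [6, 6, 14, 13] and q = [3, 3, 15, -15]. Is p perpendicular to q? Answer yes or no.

no

p · q = 6·3 + 6·3 + 14·15 + 13·(-15) = 18 + 18 + 210 - 195 = 51
Nonzero, so the vectors are not orthogonal.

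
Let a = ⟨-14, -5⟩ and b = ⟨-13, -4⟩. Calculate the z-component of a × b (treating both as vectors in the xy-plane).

(-14)·(-4) - (-5)·(-13) = 56 - 65 = -9

-9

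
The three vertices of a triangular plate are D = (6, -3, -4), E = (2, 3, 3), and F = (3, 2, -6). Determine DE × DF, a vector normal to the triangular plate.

(-47, -29, -2)

DE = (-4, 6, 7)
DF = (-3, 5, -2)
i: 6·(-2) - 7·5 = -12 - 35 = -47
j: 7·(-3) - (-4)·(-2) = -21 - 8 = -29
k: (-4)·5 - 6·(-3) = -20 - (-18) = -2
DE × DF = (-47, -29, -2)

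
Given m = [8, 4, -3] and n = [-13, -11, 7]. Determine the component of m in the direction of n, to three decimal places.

-9.179

m · n = 8·(-13) + 4·(-11) + (-3)·7 = -104 - 44 - 21 = -169
|n| = √(169 + 121 + 49) = √339 ≈ 18.4120
comp_n m = -169 / √339 ≈ -9.179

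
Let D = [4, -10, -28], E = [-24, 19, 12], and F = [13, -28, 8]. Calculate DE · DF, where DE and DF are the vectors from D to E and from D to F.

666

DE = E − D = (-28, 29, 40)
DF = F − D = (9, -18, 36)
DE · DF = (-28)·9 + 29·(-18) + 40·36 = -252 - 522 + 1440 = 666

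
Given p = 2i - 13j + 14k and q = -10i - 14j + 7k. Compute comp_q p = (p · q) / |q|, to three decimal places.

13.998

p · q = 2·(-10) + (-13)·(-14) + 14·7 = -20 + 182 + 98 = 260
|q| = √(100 + 196 + 49) = √345 ≈ 18.5742
comp_q p = 260 / √345 ≈ 13.998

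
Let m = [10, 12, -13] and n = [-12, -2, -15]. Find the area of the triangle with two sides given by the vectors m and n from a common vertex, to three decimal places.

i: 12·(-15) - (-13)·(-2) = -180 - 26 = -206
j: (-13)·(-12) - 10·(-15) = 156 - (-150) = 306
k: 10·(-2) - 12·(-12) = -20 - (-144) = 124
m × n = (-206, 306, 124)
|m × n| = √((-206)² + 306² + 124²) = √151448 ≈ 389.1632
area = ½ · 389.1632 ≈ 194.582

194.582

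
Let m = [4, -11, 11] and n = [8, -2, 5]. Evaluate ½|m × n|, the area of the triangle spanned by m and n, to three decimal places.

55.030

i: (-11)·5 - 11·(-2) = -55 - (-22) = -33
j: 11·8 - 4·5 = 88 - 20 = 68
k: 4·(-2) - (-11)·8 = -8 - (-88) = 80
m × n = (-33, 68, 80)
|m × n| = √((-33)² + 68² + 80²) = √12113 ≈ 110.0591
area = ½ · 110.0591 ≈ 55.030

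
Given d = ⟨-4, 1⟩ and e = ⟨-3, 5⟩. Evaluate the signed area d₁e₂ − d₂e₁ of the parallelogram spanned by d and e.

(-4)·5 - 1·(-3) = -20 - (-3) = -17

-17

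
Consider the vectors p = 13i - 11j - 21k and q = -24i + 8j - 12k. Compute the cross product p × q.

(300, 660, -160)

i: (-11)·(-12) - (-21)·8 = 132 - (-168) = 300
j: (-21)·(-24) - 13·(-12) = 504 - (-156) = 660
k: 13·8 - (-11)·(-24) = 104 - 264 = -160
p × q = (300, 660, -160)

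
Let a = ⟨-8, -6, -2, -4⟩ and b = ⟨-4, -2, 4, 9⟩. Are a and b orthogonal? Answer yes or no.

a · b = (-8)·(-4) + (-6)·(-2) + (-2)·4 + (-4)·9 = 32 + 12 - 8 - 36 = 0
Zero, so the vectors are orthogonal.

yes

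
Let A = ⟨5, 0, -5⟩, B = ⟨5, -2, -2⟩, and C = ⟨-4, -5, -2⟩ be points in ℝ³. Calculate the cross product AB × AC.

AB = (0, -2, 3)
AC = (-9, -5, 3)
i: (-2)·3 - 3·(-5) = -6 - (-15) = 9
j: 3·(-9) - 0·3 = -27 - 0 = -27
k: 0·(-5) - (-2)·(-9) = 0 - 18 = -18
AB × AC = (9, -27, -18)

(9, -27, -18)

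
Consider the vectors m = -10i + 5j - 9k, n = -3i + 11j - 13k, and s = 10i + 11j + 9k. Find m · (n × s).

-1648

n × s:
i: 11·9 - (-13)·11 = 99 - (-143) = 242
j: (-13)·10 - (-3)·9 = -130 - (-27) = -103
k: (-3)·11 - 11·10 = -33 - 110 = -143
n × s = (242, -103, -143)
m · (n × s) = (-10)·242 + 5·(-103) + (-9)·(-143) = -2420 - 515 + 1287 = -1648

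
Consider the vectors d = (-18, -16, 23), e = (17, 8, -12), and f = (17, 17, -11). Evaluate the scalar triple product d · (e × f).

e × f:
i: 8·(-11) - (-12)·17 = -88 - (-204) = 116
j: (-12)·17 - 17·(-11) = -204 - (-187) = -17
k: 17·17 - 8·17 = 289 - 136 = 153
e × f = (116, -17, 153)
d · (e × f) = (-18)·116 + (-16)·(-17) + 23·153 = -2088 + 272 + 3519 = 1703

1703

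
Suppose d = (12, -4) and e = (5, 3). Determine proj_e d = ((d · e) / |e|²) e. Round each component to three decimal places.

d · e = 12·5 + (-4)·3 = 60 - 12 = 48
|e|² = 25 + 9 = 34
proj_e d = (48/34) · (5, 3) ≈ (7.059, 4.235)

(7.059, 4.235)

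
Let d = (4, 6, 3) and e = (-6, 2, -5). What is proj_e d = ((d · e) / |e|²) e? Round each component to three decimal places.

(2.492, -0.831, 2.077)

d · e = 4·(-6) + 6·2 + 3·(-5) = -24 + 12 - 15 = -27
|e|² = 36 + 4 + 25 = 65
proj_e d = (-27/65) · (-6, 2, -5) ≈ (2.492, -0.831, 2.077)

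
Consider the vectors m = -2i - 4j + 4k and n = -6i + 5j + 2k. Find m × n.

(-28, -20, -34)

i: (-4)·2 - 4·5 = -8 - 20 = -28
j: 4·(-6) - (-2)·2 = -24 - (-4) = -20
k: (-2)·5 - (-4)·(-6) = -10 - 24 = -34
m × n = (-28, -20, -34)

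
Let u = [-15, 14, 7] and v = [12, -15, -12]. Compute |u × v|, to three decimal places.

i: 14·(-12) - 7·(-15) = -168 - (-105) = -63
j: 7·12 - (-15)·(-12) = 84 - 180 = -96
k: (-15)·(-15) - 14·12 = 225 - 168 = 57
u × v = (-63, -96, 57)
|u × v| = √((-63)² + (-96)² + 57²) = √16434 ≈ 128.1952

128.195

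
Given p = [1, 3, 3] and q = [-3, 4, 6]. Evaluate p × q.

(6, -15, 13)

i: 3·6 - 3·4 = 18 - 12 = 6
j: 3·(-3) - 1·6 = -9 - 6 = -15
k: 1·4 - 3·(-3) = 4 - (-9) = 13
p × q = (6, -15, 13)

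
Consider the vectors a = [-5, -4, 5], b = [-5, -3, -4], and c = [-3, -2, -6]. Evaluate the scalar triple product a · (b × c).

b × c:
i: (-3)·(-6) - (-4)·(-2) = 18 - 8 = 10
j: (-4)·(-3) - (-5)·(-6) = 12 - 30 = -18
k: (-5)·(-2) - (-3)·(-3) = 10 - 9 = 1
b × c = (10, -18, 1)
a · (b × c) = (-5)·10 + (-4)·(-18) + 5·1 = -50 + 72 + 5 = 27

27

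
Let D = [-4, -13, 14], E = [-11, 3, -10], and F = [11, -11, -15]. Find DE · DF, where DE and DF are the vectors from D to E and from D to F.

623

DE = E − D = (-7, 16, -24)
DF = F − D = (15, 2, -29)
DE · DF = (-7)·15 + 16·2 + (-24)·(-29) = -105 + 32 + 696 = 623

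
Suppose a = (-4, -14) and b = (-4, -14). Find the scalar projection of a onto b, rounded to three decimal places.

a · b = (-4)·(-4) + (-14)·(-14) = 16 + 196 = 212
|b| = √(16 + 196) = √212 ≈ 14.5602
comp_b a = 212 / √212 ≈ 14.560

14.560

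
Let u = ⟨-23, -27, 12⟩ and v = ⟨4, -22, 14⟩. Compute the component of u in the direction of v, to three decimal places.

25.396

u · v = (-23)·4 + (-27)·(-22) + 12·14 = -92 + 594 + 168 = 670
|v| = √(16 + 484 + 196) = √696 ≈ 26.3818
comp_v u = 670 / √696 ≈ 25.396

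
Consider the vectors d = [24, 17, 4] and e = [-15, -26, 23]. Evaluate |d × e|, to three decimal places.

869.327

i: 17·23 - 4·(-26) = 391 - (-104) = 495
j: 4·(-15) - 24·23 = -60 - 552 = -612
k: 24·(-26) - 17·(-15) = -624 - (-255) = -369
d × e = (495, -612, -369)
|d × e| = √(495² + (-612)² + (-369)²) = √755730 ≈ 869.3273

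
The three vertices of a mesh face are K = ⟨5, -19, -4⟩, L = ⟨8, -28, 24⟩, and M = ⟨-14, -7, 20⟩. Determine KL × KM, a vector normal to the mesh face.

(-552, -604, -135)

KL = (3, -9, 28)
KM = (-19, 12, 24)
i: (-9)·24 - 28·12 = -216 - 336 = -552
j: 28·(-19) - 3·24 = -532 - 72 = -604
k: 3·12 - (-9)·(-19) = 36 - 171 = -135
KL × KM = (-552, -604, -135)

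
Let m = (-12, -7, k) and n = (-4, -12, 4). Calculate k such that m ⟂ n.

-33

m · n = (-12)·(-4) + (-7)·(-12) + k·4 = 132 + 4k
Set equal to 0: 4k = -132, so k = -33.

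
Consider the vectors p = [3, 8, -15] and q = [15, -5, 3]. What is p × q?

i: 8·3 - (-15)·(-5) = 24 - 75 = -51
j: (-15)·15 - 3·3 = -225 - 9 = -234
k: 3·(-5) - 8·15 = -15 - 120 = -135
p × q = (-51, -234, -135)

(-51, -234, -135)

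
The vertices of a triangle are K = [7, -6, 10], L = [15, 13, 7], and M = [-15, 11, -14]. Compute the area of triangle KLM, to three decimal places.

366.574

KL = (8, 19, -3),  KM = (-22, 17, -24)
i: 19·(-24) - (-3)·17 = -456 - (-51) = -405
j: (-3)·(-22) - 8·(-24) = 66 - (-192) = 258
k: 8·17 - 19·(-22) = 136 - (-418) = 554
KL × KM = (-405, 258, 554)
|KL × KM| = √537505 ≈ 733.1473
area = ½ · 733.1473 ≈ 366.574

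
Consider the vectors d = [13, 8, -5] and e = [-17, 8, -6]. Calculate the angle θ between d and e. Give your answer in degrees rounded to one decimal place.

d · e = 13·(-17) + 8·8 + (-5)·(-6) = -221 + 64 + 30 = -127
|d|² = 169 + 64 + 25 = 258,  |d| = √258 ≈ 16.062378
|e|² = 289 + 64 + 36 = 389,  |e| = √389 ≈ 19.723083
cos θ = -127 / (16.062378 · 19.723083) ≈ -0.40088
θ = arccos(-0.40088) ≈ 113.6°

113.6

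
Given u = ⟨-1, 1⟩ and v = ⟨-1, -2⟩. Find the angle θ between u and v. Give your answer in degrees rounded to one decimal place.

108.4

u · v = (-1)·(-1) + 1·(-2) = 1 - 2 = -1
|u|² = 1 + 1 = 2,  |u| = √2 ≈ 1.414214
|v|² = 1 + 4 = 5,  |v| = √5 ≈ 2.236068
cos θ = -1 / (1.414214 · 2.236068) ≈ -0.31623
θ = arccos(-0.31623) ≈ 108.4°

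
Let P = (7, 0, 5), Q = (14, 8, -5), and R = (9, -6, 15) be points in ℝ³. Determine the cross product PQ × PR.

(20, -90, -58)

PQ = (7, 8, -10)
PR = (2, -6, 10)
i: 8·10 - (-10)·(-6) = 80 - 60 = 20
j: (-10)·2 - 7·10 = -20 - 70 = -90
k: 7·(-6) - 8·2 = -42 - 16 = -58
PQ × PR = (20, -90, -58)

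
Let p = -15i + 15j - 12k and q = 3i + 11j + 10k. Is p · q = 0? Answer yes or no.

p · q = (-15)·3 + 15·11 + (-12)·10 = -45 + 165 - 120 = 0
Zero, so the vectors are orthogonal.

yes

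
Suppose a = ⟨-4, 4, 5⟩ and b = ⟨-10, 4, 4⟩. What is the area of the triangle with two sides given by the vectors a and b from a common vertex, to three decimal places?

20.905

i: 4·4 - 5·4 = 16 - 20 = -4
j: 5·(-10) - (-4)·4 = -50 - (-16) = -34
k: (-4)·4 - 4·(-10) = -16 - (-40) = 24
a × b = (-4, -34, 24)
|a × b| = √((-4)² + (-34)² + 24²) = √1748 ≈ 41.8091
area = ½ · 41.8091 ≈ 20.905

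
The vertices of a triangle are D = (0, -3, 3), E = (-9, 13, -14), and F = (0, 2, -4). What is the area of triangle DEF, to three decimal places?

40.997

DE = (-9, 16, -17),  DF = (0, 5, -7)
i: 16·(-7) - (-17)·5 = -112 - (-85) = -27
j: (-17)·0 - (-9)·(-7) = 0 - 63 = -63
k: (-9)·5 - 16·0 = -45 - 0 = -45
DE × DF = (-27, -63, -45)
|DE × DF| = √6723 ≈ 81.9939
area = ½ · 81.9939 ≈ 40.997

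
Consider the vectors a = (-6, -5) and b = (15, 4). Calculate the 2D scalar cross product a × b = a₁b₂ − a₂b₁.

(-6)·4 - (-5)·15 = -24 - (-75) = 51

51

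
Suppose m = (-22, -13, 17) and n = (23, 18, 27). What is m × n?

i: (-13)·27 - 17·18 = -351 - 306 = -657
j: 17·23 - (-22)·27 = 391 - (-594) = 985
k: (-22)·18 - (-13)·23 = -396 - (-299) = -97
m × n = (-657, 985, -97)

(-657, 985, -97)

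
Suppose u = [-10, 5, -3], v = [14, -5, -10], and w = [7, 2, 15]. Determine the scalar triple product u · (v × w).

-1039

v × w:
i: (-5)·15 - (-10)·2 = -75 - (-20) = -55
j: (-10)·7 - 14·15 = -70 - 210 = -280
k: 14·2 - (-5)·7 = 28 - (-35) = 63
v × w = (-55, -280, 63)
u · (v × w) = (-10)·(-55) + 5·(-280) + (-3)·63 = 550 - 1400 - 189 = -1039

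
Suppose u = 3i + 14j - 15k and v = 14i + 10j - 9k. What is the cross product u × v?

(24, -183, -166)

i: 14·(-9) - (-15)·10 = -126 - (-150) = 24
j: (-15)·14 - 3·(-9) = -210 - (-27) = -183
k: 3·10 - 14·14 = 30 - 196 = -166
u × v = (24, -183, -166)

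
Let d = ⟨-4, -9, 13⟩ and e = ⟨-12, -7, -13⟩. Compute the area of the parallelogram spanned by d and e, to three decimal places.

i: (-9)·(-13) - 13·(-7) = 117 - (-91) = 208
j: 13·(-12) - (-4)·(-13) = -156 - 52 = -208
k: (-4)·(-7) - (-9)·(-12) = 28 - 108 = -80
d × e = (208, -208, -80)
|d × e| = √(208² + (-208)² + (-80)²) = √92928 ≈ 304.8409

304.841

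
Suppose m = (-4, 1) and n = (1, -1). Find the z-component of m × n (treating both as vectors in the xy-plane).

(-4)·(-1) - 1·1 = 4 - 1 = 3

3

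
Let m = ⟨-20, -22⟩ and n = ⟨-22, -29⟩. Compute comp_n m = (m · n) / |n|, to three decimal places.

m · n = (-20)·(-22) + (-22)·(-29) = 440 + 638 = 1078
|n| = √(484 + 841) = √1325 ≈ 36.4005
comp_n m = 1078 / √1325 ≈ 29.615

29.615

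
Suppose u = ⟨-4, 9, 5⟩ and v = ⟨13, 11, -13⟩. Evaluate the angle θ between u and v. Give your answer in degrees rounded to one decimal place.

94.4

u · v = (-4)·13 + 9·11 + 5·(-13) = -52 + 99 - 65 = -18
|u|² = 16 + 81 + 25 = 122,  |u| = √122 ≈ 11.045361
|v|² = 169 + 121 + 169 = 459,  |v| = √459 ≈ 21.424285
cos θ = -18 / (11.045361 · 21.424285) ≈ -0.07607
θ = arccos(-0.07607) ≈ 94.4°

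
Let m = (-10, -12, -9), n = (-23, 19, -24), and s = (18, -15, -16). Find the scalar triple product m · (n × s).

n × s:
i: 19·(-16) - (-24)·(-15) = -304 - 360 = -664
j: (-24)·18 - (-23)·(-16) = -432 - 368 = -800
k: (-23)·(-15) - 19·18 = 345 - 342 = 3
n × s = (-664, -800, 3)
m · (n × s) = (-10)·(-664) + (-12)·(-800) + (-9)·3 = 6640 + 9600 - 27 = 16213

16213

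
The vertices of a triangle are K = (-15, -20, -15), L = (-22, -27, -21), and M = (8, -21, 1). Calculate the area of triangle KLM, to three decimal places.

103.470

KL = (-7, -7, -6),  KM = (23, -1, 16)
i: (-7)·16 - (-6)·(-1) = -112 - 6 = -118
j: (-6)·23 - (-7)·16 = -138 - (-112) = -26
k: (-7)·(-1) - (-7)·23 = 7 - (-161) = 168
KL × KM = (-118, -26, 168)
|KL × KM| = √42824 ≈ 206.9396
area = ½ · 206.9396 ≈ 103.470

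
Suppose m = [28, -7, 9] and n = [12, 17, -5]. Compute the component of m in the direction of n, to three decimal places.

m · n = 28·12 + (-7)·17 + 9·(-5) = 336 - 119 - 45 = 172
|n| = √(144 + 289 + 25) = √458 ≈ 21.4009
comp_n m = 172 / √458 ≈ 8.037

8.037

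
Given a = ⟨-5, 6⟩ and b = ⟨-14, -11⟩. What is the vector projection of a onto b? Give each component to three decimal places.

(-0.177, -0.139)

a · b = (-5)·(-14) + 6·(-11) = 70 - 66 = 4
|b|² = 196 + 121 = 317
proj_b a = (4/317) · (-14, -11) ≈ (-0.177, -0.139)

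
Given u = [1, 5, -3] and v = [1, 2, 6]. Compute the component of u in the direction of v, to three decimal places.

u · v = 1·1 + 5·2 + (-3)·6 = 1 + 10 - 18 = -7
|v| = √(1 + 4 + 36) = √41 ≈ 6.4031
comp_v u = -7 / √41 ≈ -1.093

-1.093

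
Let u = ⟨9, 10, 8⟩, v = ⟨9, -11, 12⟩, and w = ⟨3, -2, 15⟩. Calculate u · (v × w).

v × w:
i: (-11)·15 - 12·(-2) = -165 - (-24) = -141
j: 12·3 - 9·15 = 36 - 135 = -99
k: 9·(-2) - (-11)·3 = -18 - (-33) = 15
v × w = (-141, -99, 15)
u · (v × w) = 9·(-141) + 10·(-99) + 8·15 = -1269 - 990 + 120 = -2139

-2139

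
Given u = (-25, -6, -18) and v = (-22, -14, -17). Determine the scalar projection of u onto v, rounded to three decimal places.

u · v = (-25)·(-22) + (-6)·(-14) + (-18)·(-17) = 550 + 84 + 306 = 940
|v| = √(484 + 196 + 289) = √969 ≈ 31.1288
comp_v u = 940 / √969 ≈ 30.197

30.197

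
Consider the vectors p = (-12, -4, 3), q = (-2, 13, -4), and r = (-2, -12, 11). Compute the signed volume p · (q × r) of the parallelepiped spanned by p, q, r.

-1110

q × r:
i: 13·11 - (-4)·(-12) = 143 - 48 = 95
j: (-4)·(-2) - (-2)·11 = 8 - (-22) = 30
k: (-2)·(-12) - 13·(-2) = 24 - (-26) = 50
q × r = (95, 30, 50)
p · (q × r) = (-12)·95 + (-4)·30 + 3·50 = -1140 - 120 + 150 = -1110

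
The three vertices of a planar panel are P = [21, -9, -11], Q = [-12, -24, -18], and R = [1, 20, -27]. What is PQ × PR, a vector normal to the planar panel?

(443, -388, -1257)

PQ = (-33, -15, -7)
PR = (-20, 29, -16)
i: (-15)·(-16) - (-7)·29 = 240 - (-203) = 443
j: (-7)·(-20) - (-33)·(-16) = 140 - 528 = -388
k: (-33)·29 - (-15)·(-20) = -957 - 300 = -1257
PQ × PR = (443, -388, -1257)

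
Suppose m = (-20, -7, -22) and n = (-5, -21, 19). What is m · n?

m · n = (-20)·(-5) + (-7)·(-21) + (-22)·19 = 100 + 147 - 418 = -171

-171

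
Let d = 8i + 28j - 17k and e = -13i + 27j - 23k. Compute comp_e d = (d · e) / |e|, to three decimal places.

27.610

d · e = 8·(-13) + 28·27 + (-17)·(-23) = -104 + 756 + 391 = 1043
|e| = √(169 + 729 + 529) = √1427 ≈ 37.7757
comp_e d = 1043 / √1427 ≈ 27.610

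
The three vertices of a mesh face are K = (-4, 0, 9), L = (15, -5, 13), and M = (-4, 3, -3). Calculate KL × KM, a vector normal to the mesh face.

KL = (19, -5, 4)
KM = (0, 3, -12)
i: (-5)·(-12) - 4·3 = 60 - 12 = 48
j: 4·0 - 19·(-12) = 0 - (-228) = 228
k: 19·3 - (-5)·0 = 57 - 0 = 57
KL × KM = (48, 228, 57)

(48, 228, 57)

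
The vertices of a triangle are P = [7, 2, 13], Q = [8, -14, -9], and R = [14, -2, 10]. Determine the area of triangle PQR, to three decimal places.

PQ = (1, -16, -22),  PR = (7, -4, -3)
i: (-16)·(-3) - (-22)·(-4) = 48 - 88 = -40
j: (-22)·7 - 1·(-3) = -154 - (-3) = -151
k: 1·(-4) - (-16)·7 = -4 - (-112) = 108
PQ × PR = (-40, -151, 108)
|PQ × PR| = √36065 ≈ 189.9079
area = ½ · 189.9079 ≈ 94.954

94.954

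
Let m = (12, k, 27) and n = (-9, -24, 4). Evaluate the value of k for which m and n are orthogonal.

0

m · n = 12·(-9) + k·(-24) + 27·4 = 0 - 24k
Set equal to 0: -24k = 0, so k = 0.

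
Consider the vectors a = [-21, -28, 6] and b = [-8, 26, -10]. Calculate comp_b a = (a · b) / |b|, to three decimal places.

-21.392

a · b = (-21)·(-8) + (-28)·26 + 6·(-10) = 168 - 728 - 60 = -620
|b| = √(64 + 676 + 100) = √840 ≈ 28.9828
comp_b a = -620 / √840 ≈ -21.392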